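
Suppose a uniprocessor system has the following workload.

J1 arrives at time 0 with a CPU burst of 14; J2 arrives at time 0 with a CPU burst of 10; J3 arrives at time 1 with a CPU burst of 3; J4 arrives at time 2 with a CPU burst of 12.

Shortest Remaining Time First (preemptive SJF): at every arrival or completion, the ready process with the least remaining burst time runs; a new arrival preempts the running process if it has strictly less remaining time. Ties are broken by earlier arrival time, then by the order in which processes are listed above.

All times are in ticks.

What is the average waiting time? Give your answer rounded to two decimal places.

Timeline: | J2 0-1 | J3 1-4 | J2 4-13 | J4 13-25 | J1 25-39 |
Completion: J1=39  J2=13  J3=4  J4=25
Waiting times: J1=25, J2=3, J3=0, J4=11
Average waiting = (25+3+0+11) / 4 = 39/4 = 9.75

9.75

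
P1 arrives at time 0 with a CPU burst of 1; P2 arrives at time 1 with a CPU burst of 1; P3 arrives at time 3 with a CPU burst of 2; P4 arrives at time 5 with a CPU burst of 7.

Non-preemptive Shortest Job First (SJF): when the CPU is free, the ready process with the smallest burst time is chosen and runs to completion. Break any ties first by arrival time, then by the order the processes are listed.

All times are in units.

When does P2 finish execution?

Timeline: | P1 0-1 | P2 1-2 | idle 2-3 | P3 3-5 | P4 5-12 |
Completion: P1=1  P2=2  P3=5  P4=12

2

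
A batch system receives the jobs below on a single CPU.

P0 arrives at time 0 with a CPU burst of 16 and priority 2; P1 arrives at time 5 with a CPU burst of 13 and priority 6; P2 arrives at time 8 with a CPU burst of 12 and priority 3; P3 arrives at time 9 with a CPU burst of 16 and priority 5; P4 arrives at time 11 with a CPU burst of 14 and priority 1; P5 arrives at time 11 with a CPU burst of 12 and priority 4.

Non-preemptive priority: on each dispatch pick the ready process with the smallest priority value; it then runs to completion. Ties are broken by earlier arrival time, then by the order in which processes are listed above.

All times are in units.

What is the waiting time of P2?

22

Gantt: | P0 0-16 | P4 16-30 | P2 30-42 | P5 42-54 | P3 54-70 | P1 70-83 |
Completion: P0=16  P1=83  P2=42  P3=70  P4=30  P5=54
Turnaround (C−A): P0=16  P1=78  P2=34  P3=61  P4=19  P5=43
Waiting(P2) = turnaround − burst = 34 − 12 = 22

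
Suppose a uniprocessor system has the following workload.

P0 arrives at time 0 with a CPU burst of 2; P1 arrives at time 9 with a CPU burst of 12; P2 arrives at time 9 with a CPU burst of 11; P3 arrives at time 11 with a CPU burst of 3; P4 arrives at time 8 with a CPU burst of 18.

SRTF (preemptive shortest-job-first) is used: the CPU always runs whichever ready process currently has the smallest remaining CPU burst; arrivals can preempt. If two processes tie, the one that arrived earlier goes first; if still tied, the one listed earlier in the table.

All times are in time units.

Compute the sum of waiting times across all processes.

43

Schedule: | P0 0-2 | idle 2-8 | P4 8-9 | P2 9-11 | P3 11-14 | P2 14-23 | P1 23-35 | P4 35-52 |
Completion: P0=2  P1=35  P2=23  P3=14  P4=52
Waiting = turnaround − burst: P0=0, P1=14, P2=3, P3=0, P4=26
Total waiting = 0 + 14 + 3 + 0 + 26 = 43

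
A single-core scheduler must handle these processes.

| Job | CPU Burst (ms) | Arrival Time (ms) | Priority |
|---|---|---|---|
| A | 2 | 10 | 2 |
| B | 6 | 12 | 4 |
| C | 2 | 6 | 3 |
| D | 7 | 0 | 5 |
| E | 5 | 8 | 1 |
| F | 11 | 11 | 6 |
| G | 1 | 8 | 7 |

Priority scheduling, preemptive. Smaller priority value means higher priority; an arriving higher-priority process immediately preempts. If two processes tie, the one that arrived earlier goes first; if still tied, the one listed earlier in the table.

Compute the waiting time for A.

Schedule: | D 0-6 | C 6-8 | E 8-13 | A 13-15 | B 15-21 | D 21-22 | F 22-33 | G 33-34 |
Completion: A=15  B=21  C=8  D=22  E=13  F=33  G=34
Waiting(A) = turnaround − burst = 5 − 2 = 3

3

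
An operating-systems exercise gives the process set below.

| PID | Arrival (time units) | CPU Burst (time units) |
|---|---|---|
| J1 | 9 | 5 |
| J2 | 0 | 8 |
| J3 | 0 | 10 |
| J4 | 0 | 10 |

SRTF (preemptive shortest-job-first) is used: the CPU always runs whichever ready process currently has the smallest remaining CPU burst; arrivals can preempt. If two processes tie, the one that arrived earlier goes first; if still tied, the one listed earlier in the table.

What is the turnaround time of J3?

23

Timeline: | J2 0-8 | J3 8-9 | J1 9-14 | J3 14-23 | J4 23-33 |
Completion: J1=14  J2=8  J3=23  J4=33
Turnaround (C−A): J1=5  J2=8  J3=23  J4=33
Turnaround(J3) = completion − arrival = 23 − 0 = 23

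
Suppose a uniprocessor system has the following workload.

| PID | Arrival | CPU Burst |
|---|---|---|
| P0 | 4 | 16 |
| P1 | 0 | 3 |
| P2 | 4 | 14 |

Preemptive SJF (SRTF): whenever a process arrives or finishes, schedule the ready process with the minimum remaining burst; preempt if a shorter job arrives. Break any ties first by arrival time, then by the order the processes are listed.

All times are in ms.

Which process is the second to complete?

Gantt: | P1 0-3 | idle 3-4 | P2 4-18 | P0 18-34 |
Completion: P0=34  P1=3  P2=18
Finish order: P1 → P2 → P0

P2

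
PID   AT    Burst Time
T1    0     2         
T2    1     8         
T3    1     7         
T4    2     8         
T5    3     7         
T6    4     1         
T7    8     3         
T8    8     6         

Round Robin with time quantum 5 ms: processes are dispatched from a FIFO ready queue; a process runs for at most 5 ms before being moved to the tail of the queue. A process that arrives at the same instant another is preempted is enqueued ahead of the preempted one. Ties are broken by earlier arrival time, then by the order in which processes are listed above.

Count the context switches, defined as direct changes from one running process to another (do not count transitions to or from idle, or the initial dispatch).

12

Gantt: | T1 0-2 | T2 2-7 | T3 7-12 | T4 12-17 | T5 17-22 | T6 22-23 | T2 23-26 | T7 26-29 | T8 29-34 | T3 34-36 | T4 36-39 | T5 39-41 | T8 41-42 |
Completion: T1=2  T2=26  T3=36  T4=39  T5=41  T6=23  T7=29  T8=42
Turnaround (C−A): T1=2  T2=25  T3=35  T4=37  T5=38  T6=19  T7=21  T8=34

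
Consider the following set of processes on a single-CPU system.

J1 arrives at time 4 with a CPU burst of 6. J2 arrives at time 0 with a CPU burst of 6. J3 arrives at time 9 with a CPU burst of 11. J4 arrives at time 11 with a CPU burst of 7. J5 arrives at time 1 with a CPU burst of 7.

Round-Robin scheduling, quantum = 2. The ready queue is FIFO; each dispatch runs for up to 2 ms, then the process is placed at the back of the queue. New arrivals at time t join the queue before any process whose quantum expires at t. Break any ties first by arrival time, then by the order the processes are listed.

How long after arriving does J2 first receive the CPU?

0

Schedule: | J2 0-2 | J5 2-4 | J2 4-6 | J1 6-8 | J5 8-10 | J2 10-12 | J1 12-14 | J3 14-16 | J5 16-18 | J4 18-20 | J1 20-22 | J3 22-24 | J5 24-25 | J4 25-27 | J3 27-29 | J4 29-31 | J3 31-33 | J4 33-34 | J3 34-37 |
Completion: J1=22  J2=12  J3=37  J4=34  J5=25
Turnaround (C−A): J1=18  J2=12  J3=28  J4=23  J5=24
Response(J2) = first start − arrival = 0 − 0 = 0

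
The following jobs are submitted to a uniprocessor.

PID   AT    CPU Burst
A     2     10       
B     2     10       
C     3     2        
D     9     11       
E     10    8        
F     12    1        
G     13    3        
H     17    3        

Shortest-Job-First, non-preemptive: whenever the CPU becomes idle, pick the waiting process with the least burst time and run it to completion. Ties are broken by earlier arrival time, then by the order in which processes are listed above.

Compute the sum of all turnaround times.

Timeline: | idle 0-2 | A 2-12 | F 12-13 | C 13-15 | G 15-18 | H 18-21 | E 21-29 | B 29-39 | D 39-50 |
Completion: A=12  B=39  C=15  D=50  E=29  F=13  G=18  H=21
Turnaround = completion − arrival: A=10, B=37, C=12, D=41, E=19, F=1, G=5, H=4
Total turnaround = 10 + 37 + 12 + 41 + 19 + 1 + 5 + 4 = 129

129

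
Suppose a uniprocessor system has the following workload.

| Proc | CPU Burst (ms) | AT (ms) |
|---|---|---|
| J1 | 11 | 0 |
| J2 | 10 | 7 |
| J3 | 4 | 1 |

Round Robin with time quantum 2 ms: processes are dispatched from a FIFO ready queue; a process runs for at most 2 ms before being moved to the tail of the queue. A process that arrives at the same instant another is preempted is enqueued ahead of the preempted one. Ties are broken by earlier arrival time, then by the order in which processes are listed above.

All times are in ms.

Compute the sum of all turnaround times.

Gantt: | J1 0-2 | J3 2-4 | J1 4-6 | J3 6-8 | J1 8-10 | J2 10-12 | J1 12-14 | J2 14-16 | J1 16-18 | J2 18-20 | J1 20-21 | J2 21-25 |
Completion: J1=21  J2=25  J3=8
Turnaround = completion − arrival: J1=21, J2=18, J3=7
Total turnaround = 21 + 18 + 7 = 46

46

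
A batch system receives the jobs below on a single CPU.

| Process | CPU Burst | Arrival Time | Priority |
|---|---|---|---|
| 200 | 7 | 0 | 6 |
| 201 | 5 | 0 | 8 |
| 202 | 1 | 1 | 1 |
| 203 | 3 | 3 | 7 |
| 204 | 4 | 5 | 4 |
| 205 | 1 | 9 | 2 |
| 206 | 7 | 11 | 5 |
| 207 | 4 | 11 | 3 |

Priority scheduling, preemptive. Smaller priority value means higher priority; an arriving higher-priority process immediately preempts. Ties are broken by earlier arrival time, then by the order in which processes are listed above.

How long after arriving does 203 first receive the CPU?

Timeline: | 200 0-1 | 202 1-2 | 200 2-5 | 204 5-9 | 205 9-10 | 200 10-11 | 207 11-15 | 206 15-22 | 200 22-24 | 203 24-27 | 201 27-32 |
Completion: 200=24  201=32  202=2  203=27  204=9  205=10  206=22  207=15
Response(203) = first start − arrival = 24 − 3 = 21

21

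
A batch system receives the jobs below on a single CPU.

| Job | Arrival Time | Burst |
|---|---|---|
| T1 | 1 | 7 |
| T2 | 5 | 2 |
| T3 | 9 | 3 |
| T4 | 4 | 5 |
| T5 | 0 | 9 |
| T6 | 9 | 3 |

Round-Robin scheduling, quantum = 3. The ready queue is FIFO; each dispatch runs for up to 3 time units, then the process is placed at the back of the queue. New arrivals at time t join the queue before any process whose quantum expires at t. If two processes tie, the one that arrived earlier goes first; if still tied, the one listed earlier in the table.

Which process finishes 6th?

Schedule: | T5 0-3 | T1 3-6 | T5 6-9 | T4 9-12 | T2 12-14 | T1 14-17 | T3 17-20 | T6 20-23 | T5 23-26 | T4 26-28 | T1 28-29 |
Completion: T1=29  T2=14  T3=20  T4=28  T5=26  T6=23
Finish order: T2 → T3 → T6 → T5 → T4 → T1

T1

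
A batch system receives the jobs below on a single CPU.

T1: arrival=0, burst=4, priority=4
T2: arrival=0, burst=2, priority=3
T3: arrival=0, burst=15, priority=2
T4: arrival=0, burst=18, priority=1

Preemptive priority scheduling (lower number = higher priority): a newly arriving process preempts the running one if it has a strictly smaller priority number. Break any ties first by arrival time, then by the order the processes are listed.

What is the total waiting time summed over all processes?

Timeline: | T4 0-18 | T3 18-33 | T2 33-35 | T1 35-39 |
Completion: T1=39  T2=35  T3=33  T4=18
Turnaround (C−A): T1=39  T2=35  T3=33  T4=18
Waiting = turnaround − burst: T1=35, T2=33, T3=18, T4=0
Total waiting = 35 + 33 + 18 + 0 = 86

86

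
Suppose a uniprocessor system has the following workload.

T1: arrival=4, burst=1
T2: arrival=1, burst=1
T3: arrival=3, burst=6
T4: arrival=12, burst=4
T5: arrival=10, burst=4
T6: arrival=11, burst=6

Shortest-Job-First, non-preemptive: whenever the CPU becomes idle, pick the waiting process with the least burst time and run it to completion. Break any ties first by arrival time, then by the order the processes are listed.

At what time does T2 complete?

2

Timeline: | idle 0-1 | T2 1-2 | idle 2-3 | T3 3-9 | T1 9-10 | T5 10-14 | T4 14-18 | T6 18-24 |
Completion: T1=10  T2=2  T3=9  T4=18  T5=14  T6=24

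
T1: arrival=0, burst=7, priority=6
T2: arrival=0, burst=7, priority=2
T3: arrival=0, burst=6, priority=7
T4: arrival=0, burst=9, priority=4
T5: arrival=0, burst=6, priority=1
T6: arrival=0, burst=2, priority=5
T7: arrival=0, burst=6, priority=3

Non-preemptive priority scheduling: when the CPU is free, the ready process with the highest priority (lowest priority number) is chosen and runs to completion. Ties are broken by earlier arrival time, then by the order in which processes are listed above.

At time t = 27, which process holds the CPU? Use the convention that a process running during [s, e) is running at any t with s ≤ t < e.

T4

Gantt: | T5 0-6 | T2 6-13 | T7 13-19 | T4 19-28 | T6 28-30 | T1 30-37 | T3 37-43 |
Completion: T1=37  T2=13  T3=43  T4=28  T5=6  T6=30  T7=19
Turnaround (C−A): T1=37  T2=13  T3=43  T4=28  T5=6  T6=30  T7=19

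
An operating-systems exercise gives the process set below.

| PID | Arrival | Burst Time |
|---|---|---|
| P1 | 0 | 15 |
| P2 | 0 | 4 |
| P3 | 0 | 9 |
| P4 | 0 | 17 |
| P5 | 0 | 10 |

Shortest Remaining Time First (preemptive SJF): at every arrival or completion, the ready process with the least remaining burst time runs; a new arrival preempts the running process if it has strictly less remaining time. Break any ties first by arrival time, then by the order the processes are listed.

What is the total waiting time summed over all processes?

78

Timeline: | P2 0-4 | P3 4-13 | P5 13-23 | P1 23-38 | P4 38-55 |
Completion: P1=38  P2=4  P3=13  P4=55  P5=23
Turnaround (C−A): P1=38  P2=4  P3=13  P4=55  P5=23
Waiting = turnaround − burst: P1=23, P2=0, P3=4, P4=38, P5=13
Total waiting = 23 + 0 + 4 + 38 + 13 = 78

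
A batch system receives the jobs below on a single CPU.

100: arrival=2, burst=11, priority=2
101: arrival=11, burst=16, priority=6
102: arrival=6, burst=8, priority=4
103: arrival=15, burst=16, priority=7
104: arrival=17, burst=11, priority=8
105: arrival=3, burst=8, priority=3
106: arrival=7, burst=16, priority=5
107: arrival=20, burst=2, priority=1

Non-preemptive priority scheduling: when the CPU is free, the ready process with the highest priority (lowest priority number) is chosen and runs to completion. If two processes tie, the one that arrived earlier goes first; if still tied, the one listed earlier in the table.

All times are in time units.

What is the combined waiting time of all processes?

Gantt: | idle 0-2 | 100 2-13 | 105 13-21 | 107 21-23 | 102 23-31 | 106 31-47 | 101 47-63 | 103 63-79 | 104 79-90 |
Completion: 100=13  101=63  102=31  103=79  104=90  105=21  106=47  107=23
Waiting = turnaround − burst: 100=0, 101=36, 102=17, 103=48, 104=62, 105=10, 106=24, 107=1
Total waiting = 0 + 36 + 17 + 48 + 62 + 10 + 24 + 1 = 198

198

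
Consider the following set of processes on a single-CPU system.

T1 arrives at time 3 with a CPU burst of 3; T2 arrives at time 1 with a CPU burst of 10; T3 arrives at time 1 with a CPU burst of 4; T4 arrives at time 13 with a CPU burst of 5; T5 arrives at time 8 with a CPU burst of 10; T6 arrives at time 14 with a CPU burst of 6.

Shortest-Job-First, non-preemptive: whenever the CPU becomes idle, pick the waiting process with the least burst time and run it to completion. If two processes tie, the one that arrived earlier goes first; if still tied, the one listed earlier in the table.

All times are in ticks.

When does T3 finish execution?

Gantt: | idle 0-1 | T3 1-5 | T1 5-8 | T2 8-18 | T4 18-23 | T6 23-29 | T5 29-39 |
Completion: T1=8  T2=18  T3=5  T4=23  T5=39  T6=29
Turnaround (C−A): T1=5  T2=17  T3=4  T4=10  T5=31  T6=15

5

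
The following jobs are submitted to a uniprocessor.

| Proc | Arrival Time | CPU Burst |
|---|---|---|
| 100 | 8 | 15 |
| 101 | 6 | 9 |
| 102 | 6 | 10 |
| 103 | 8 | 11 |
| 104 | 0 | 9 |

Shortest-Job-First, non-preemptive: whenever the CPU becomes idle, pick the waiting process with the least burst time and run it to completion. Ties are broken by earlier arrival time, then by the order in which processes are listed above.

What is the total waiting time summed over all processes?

66

Timeline: | 104 0-9 | 101 9-18 | 102 18-28 | 103 28-39 | 100 39-54 |
Completion: 100=54  101=18  102=28  103=39  104=9
Turnaround (C−A): 100=46  101=12  102=22  103=31  104=9
Waiting = turnaround − burst: 100=31, 101=3, 102=12, 103=20, 104=0
Total waiting = 31 + 3 + 12 + 20 + 0 = 66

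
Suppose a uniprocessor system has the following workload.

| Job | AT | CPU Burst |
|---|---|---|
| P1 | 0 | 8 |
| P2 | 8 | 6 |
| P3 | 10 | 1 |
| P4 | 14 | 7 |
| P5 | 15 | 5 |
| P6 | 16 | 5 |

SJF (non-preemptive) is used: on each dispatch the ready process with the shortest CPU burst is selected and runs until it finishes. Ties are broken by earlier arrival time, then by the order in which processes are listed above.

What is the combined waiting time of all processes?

Schedule: | P1 0-8 | P2 8-14 | P3 14-15 | P5 15-20 | P6 20-25 | P4 25-32 |
Completion: P1=8  P2=14  P3=15  P4=32  P5=20  P6=25
Waiting = turnaround − burst: P1=0, P2=0, P3=4, P4=11, P5=0, P6=4
Total waiting = 0 + 0 + 4 + 11 + 0 + 4 = 19

19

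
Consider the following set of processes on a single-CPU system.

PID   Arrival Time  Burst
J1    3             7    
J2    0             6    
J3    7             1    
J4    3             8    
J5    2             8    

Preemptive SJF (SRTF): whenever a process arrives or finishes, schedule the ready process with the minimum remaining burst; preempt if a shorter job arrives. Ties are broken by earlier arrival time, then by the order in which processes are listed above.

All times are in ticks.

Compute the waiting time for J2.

Schedule: | J2 0-6 | J1 6-7 | J3 7-8 | J1 8-14 | J5 14-22 | J4 22-30 |
Completion: J1=14  J2=6  J3=8  J4=30  J5=22
Turnaround (C−A): J1=11  J2=6  J3=1  J4=27  J5=20
Waiting(J2) = turnaround − burst = 6 − 6 = 0

0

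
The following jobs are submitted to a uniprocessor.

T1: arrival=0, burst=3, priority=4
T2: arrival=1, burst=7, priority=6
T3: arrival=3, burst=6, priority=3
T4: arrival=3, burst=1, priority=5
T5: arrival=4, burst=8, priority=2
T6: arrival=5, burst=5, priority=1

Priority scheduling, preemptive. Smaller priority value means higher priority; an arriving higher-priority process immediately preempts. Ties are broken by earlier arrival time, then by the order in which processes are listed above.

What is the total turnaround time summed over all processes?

89

Gantt: | T1 0-3 | T3 3-4 | T5 4-5 | T6 5-10 | T5 10-17 | T3 17-22 | T4 22-23 | T2 23-30 |
Completion: T1=3  T2=30  T3=22  T4=23  T5=17  T6=10
Turnaround (C−A): T1=3  T2=29  T3=19  T4=20  T5=13  T6=5
Turnaround = completion − arrival: T1=3, T2=29, T3=19, T4=20, T5=13, T6=5
Total turnaround = 3 + 29 + 19 + 20 + 13 + 5 = 89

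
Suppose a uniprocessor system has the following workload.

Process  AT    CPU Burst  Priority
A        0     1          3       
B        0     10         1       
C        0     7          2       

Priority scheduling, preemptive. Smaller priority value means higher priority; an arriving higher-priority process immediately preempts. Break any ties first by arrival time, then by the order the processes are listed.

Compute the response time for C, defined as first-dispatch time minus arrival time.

10

Gantt: | B 0-10 | C 10-17 | A 17-18 |
Completion: A=18  B=10  C=17
Turnaround (C−A): A=18  B=10  C=17
Response(C) = first start − arrival = 10 − 0 = 10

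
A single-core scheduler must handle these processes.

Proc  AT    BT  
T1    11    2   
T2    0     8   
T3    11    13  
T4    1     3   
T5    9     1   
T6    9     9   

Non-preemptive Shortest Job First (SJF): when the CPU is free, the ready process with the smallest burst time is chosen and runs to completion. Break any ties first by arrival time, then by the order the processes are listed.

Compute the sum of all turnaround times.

63

Gantt: | T2 0-8 | T4 8-11 | T5 11-12 | T1 12-14 | T6 14-23 | T3 23-36 |
Completion: T1=14  T2=8  T3=36  T4=11  T5=12  T6=23
Turnaround = completion − arrival: T1=3, T2=8, T3=25, T4=10, T5=3, T6=14
Total turnaround = 3 + 8 + 25 + 10 + 3 + 14 = 63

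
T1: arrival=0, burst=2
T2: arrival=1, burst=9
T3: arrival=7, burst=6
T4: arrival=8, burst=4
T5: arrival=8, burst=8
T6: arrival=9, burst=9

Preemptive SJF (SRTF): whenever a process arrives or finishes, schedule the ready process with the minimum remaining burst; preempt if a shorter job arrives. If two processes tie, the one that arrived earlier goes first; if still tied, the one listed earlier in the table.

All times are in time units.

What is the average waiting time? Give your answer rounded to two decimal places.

7.50

Gantt: | T1 0-2 | T2 2-11 | T4 11-15 | T3 15-21 | T5 21-29 | T6 29-38 |
Completion: T1=2  T2=11  T3=21  T4=15  T5=29  T6=38
Turnaround (C−A): T1=2  T2=10  T3=14  T4=7  T5=21  T6=29
Waiting times: T1=0, T2=1, T3=8, T4=3, T5=13, T6=20
Average waiting = (0+1+8+3+13+20) / 6 = 45/6 = 7.50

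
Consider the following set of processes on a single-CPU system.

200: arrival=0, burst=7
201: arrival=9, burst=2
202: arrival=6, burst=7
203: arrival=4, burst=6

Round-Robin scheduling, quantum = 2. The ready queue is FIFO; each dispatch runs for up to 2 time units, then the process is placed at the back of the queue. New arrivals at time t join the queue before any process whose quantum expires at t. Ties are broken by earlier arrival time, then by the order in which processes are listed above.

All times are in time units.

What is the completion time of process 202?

22

Gantt: | 200 0-4 | 203 4-6 | 200 6-8 | 202 8-10 | 203 10-12 | 200 12-13 | 201 13-15 | 202 15-17 | 203 17-19 | 202 19-22 |
Completion: 200=13  201=15  202=22  203=19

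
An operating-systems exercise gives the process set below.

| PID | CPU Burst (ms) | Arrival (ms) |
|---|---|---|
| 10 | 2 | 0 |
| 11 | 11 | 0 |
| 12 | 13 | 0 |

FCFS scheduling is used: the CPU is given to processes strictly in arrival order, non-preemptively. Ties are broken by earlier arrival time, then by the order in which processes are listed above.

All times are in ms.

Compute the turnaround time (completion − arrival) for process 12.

Timeline: | 10 0-2 | 11 2-13 | 12 13-26 |
Completion: 10=2  11=13  12=26
Turnaround (C−A): 10=2  11=13  12=26
Turnaround(12) = completion − arrival = 26 − 0 = 26

26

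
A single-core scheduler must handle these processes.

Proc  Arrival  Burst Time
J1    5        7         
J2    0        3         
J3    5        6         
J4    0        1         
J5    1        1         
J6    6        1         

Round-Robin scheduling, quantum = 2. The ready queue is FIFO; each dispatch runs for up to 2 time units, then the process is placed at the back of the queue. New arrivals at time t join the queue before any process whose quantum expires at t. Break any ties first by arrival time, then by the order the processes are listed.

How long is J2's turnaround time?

Timeline: | J2 0-2 | J4 2-3 | J5 3-4 | J2 4-5 | J1 5-7 | J3 7-9 | J6 9-10 | J1 10-12 | J3 12-14 | J1 14-16 | J3 16-18 | J1 18-19 |
Completion: J1=19  J2=5  J3=18  J4=3  J5=4  J6=10
Turnaround(J2) = completion − arrival = 5 − 0 = 5

5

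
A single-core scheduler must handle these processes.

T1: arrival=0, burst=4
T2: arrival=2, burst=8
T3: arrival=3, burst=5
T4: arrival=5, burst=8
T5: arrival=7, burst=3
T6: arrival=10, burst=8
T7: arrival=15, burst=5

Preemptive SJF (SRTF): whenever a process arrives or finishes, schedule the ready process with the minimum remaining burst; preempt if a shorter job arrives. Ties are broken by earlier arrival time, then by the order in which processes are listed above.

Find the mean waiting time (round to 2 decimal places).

8.71

Schedule: | T1 0-4 | T3 4-9 | T5 9-12 | T2 12-20 | T7 20-25 | T4 25-33 | T6 33-41 |
Completion: T1=4  T2=20  T3=9  T4=33  T5=12  T6=41  T7=25
Turnaround (C−A): T1=4  T2=18  T3=6  T4=28  T5=5  T6=31  T7=10
Waiting times: T1=0, T2=10, T3=1, T4=20, T5=2, T6=23, T7=5
Average waiting = (0+10+1+20+2+23+5) / 7 = 61/7 = 8.71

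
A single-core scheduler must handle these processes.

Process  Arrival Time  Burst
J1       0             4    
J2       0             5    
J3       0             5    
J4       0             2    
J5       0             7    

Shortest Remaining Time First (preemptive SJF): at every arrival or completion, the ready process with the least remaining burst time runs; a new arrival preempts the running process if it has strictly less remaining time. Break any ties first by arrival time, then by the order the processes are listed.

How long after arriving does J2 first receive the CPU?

Schedule: | J4 0-2 | J1 2-6 | J2 6-11 | J3 11-16 | J5 16-23 |
Completion: J1=6  J2=11  J3=16  J4=2  J5=23
Turnaround (C−A): J1=6  J2=11  J3=16  J4=2  J5=23
Response(J2) = first start − arrival = 6 − 0 = 6

6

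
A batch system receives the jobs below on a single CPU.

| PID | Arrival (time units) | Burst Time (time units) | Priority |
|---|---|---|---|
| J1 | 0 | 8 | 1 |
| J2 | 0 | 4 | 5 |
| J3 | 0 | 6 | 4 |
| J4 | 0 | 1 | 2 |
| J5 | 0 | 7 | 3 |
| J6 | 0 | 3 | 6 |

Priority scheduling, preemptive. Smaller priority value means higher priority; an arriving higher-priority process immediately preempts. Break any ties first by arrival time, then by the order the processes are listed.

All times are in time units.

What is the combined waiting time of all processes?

81

Gantt: | J1 0-8 | J4 8-9 | J5 9-16 | J3 16-22 | J2 22-26 | J6 26-29 |
Completion: J1=8  J2=26  J3=22  J4=9  J5=16  J6=29
Turnaround (C−A): J1=8  J2=26  J3=22  J4=9  J5=16  J6=29
Waiting = turnaround − burst: J1=0, J2=22, J3=16, J4=8, J5=9, J6=26
Total waiting = 0 + 22 + 16 + 8 + 9 + 26 = 81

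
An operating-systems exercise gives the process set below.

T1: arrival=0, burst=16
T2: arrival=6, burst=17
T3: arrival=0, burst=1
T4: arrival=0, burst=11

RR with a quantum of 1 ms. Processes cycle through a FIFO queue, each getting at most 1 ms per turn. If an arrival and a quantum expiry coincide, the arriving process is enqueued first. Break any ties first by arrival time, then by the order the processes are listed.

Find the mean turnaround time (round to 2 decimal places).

28.25

Timeline: | T1 0-1 | T3 1-2 | T4 2-3 | T1 3-4 | T4 4-5 | T1 5-6 | T4 6-7 | T2 7-8 | T1 8-9 | T4 9-10 | T2 10-11 | T1 11-12 | T4 12-13 | T2 13-14 | T1 14-15 | T4 15-16 | T2 16-17 | T1 17-18 | T4 18-19 | T2 19-20 | T1 20-21 | T4 21-22 | T2 22-23 | T1 23-24 | T4 24-25 | T2 25-26 | T1 26-27 | T4 27-28 | T2 28-29 | T1 29-30 | T4 30-31 | T2 31-32 | T1 32-33 | T2 33-34 | T1 34-35 | T2 35-36 | T1 36-37 | T2 37-38 | T1 38-39 | T2 39-40 | T1 40-41 | T2 41-45 |
Completion: T1=41  T2=45  T3=2  T4=31
Turnaround times: T1=41, T2=39, T3=2, T4=31
Average turnaround = (41+39+2+31) / 4 = 113/4 = 28.25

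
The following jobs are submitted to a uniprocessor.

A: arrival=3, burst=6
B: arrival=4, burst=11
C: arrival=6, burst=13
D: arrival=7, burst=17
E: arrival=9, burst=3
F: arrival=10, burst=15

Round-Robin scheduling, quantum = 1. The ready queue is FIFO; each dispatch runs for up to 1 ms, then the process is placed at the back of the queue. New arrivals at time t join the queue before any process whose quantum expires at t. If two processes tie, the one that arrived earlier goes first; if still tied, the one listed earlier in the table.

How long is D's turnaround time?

61

Gantt: | idle 0-3 | A 3-4 | B 4-5 | A 5-6 | B 6-7 | C 7-8 | A 8-9 | D 9-10 | B 10-11 | C 11-12 | E 12-13 | A 13-14 | F 14-15 | D 15-16 | B 16-17 | C 17-18 | E 18-19 | A 19-20 | F 20-21 | D 21-22 | B 22-23 | C 23-24 | E 24-25 | A 25-26 | F 26-27 | D 27-28 | B 28-29 | C 29-30 | F 30-31 | D 31-32 | B 32-33 | C 33-34 | F 34-35 | D 35-36 | B 36-37 | C 37-38 | F 38-39 | D 39-40 | B 40-41 | C 41-42 | F 42-43 | D 43-44 | B 44-45 | C 45-46 | F 46-47 | D 47-48 | B 48-49 | C 49-50 | F 50-51 | D 51-52 | C 52-53 | F 53-54 | D 54-55 | C 55-56 | F 56-57 | D 57-58 | C 58-59 | F 59-60 | D 60-61 | F 61-62 | D 62-63 | F 63-64 | D 64-65 | F 65-66 | D 66-68 |
Completion: A=26  B=49  C=59  D=68  E=25  F=66
Turnaround(D) = completion − arrival = 68 − 7 = 61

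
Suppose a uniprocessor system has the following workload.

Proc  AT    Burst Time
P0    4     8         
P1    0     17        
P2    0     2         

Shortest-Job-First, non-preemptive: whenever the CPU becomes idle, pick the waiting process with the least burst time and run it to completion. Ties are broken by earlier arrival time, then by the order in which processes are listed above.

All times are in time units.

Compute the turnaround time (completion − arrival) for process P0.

Schedule: | P2 0-2 | P1 2-19 | P0 19-27 |
Completion: P0=27  P1=19  P2=2
Turnaround (C−A): P0=23  P1=19  P2=2
Turnaround(P0) = completion − arrival = 27 − 4 = 23

23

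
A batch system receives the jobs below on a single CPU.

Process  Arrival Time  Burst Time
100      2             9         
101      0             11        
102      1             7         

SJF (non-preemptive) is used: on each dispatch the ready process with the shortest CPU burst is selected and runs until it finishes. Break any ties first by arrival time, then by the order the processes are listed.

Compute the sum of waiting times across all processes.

26

Timeline: | 101 0-11 | 102 11-18 | 100 18-27 |
Completion: 100=27  101=11  102=18
Waiting = turnaround − burst: 100=16, 101=0, 102=10
Total waiting = 16 + 0 + 10 = 26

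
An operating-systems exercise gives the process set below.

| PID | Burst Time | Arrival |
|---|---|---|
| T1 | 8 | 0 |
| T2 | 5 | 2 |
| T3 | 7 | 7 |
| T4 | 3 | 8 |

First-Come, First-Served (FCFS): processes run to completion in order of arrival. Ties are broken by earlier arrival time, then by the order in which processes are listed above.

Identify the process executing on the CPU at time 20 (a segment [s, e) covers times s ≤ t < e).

T4

Gantt: | T1 0-8 | T2 8-13 | T3 13-20 | T4 20-23 |
Completion: T1=8  T2=13  T3=20  T4=23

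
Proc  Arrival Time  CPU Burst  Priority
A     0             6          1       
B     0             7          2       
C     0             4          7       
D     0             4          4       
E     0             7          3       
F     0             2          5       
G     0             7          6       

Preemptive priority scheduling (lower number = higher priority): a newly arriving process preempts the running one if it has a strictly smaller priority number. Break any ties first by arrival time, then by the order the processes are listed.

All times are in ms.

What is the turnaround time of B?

13

Gantt: | A 0-6 | B 6-13 | E 13-20 | D 20-24 | F 24-26 | G 26-33 | C 33-37 |
Completion: A=6  B=13  C=37  D=24  E=20  F=26  G=33
Turnaround (C−A): A=6  B=13  C=37  D=24  E=20  F=26  G=33
Turnaround(B) = completion − arrival = 13 − 0 = 13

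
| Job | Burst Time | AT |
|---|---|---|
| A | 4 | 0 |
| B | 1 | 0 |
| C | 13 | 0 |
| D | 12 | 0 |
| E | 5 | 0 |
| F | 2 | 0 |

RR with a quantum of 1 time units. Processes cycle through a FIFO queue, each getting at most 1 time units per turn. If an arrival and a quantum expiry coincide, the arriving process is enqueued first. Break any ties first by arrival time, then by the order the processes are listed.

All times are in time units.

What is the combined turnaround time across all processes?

124

Schedule: | A 0-1 | B 1-2 | C 2-3 | D 3-4 | E 4-5 | F 5-6 | A 6-7 | C 7-8 | D 8-9 | E 9-10 | F 10-11 | A 11-12 | C 12-13 | D 13-14 | E 14-15 | A 15-16 | C 16-17 | D 17-18 | E 18-19 | C 19-20 | D 20-21 | E 21-22 | C 22-23 | D 23-24 | C 24-25 | D 25-26 | C 26-27 | D 27-28 | C 28-29 | D 29-30 | C 30-31 | D 31-32 | C 32-33 | D 33-34 | C 34-35 | D 35-36 | C 36-37 |
Completion: A=16  B=2  C=37  D=36  E=22  F=11
Turnaround (C−A): A=16  B=2  C=37  D=36  E=22  F=11
Turnaround = completion − arrival: A=16, B=2, C=37, D=36, E=22, F=11
Total turnaround = 16 + 2 + 37 + 36 + 22 + 11 = 124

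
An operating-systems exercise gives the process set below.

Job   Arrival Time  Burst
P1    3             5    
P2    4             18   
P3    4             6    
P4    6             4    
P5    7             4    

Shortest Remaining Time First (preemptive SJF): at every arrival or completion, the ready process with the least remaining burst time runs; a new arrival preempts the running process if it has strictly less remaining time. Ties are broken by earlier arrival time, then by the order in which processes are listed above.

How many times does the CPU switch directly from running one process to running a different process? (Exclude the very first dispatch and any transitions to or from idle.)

Schedule: | idle 0-3 | P1 3-8 | P4 8-12 | P5 12-16 | P3 16-22 | P2 22-40 |
Completion: P1=8  P2=40  P3=22  P4=12  P5=16
Turnaround (C−A): P1=5  P2=36  P3=18  P4=6  P5=9

4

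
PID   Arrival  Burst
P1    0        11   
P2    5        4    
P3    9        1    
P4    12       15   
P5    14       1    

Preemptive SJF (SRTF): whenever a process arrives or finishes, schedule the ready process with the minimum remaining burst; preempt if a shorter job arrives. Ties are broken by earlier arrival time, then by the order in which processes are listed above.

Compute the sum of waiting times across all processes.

11

Timeline: | P1 0-5 | P2 5-9 | P3 9-10 | P1 10-14 | P5 14-15 | P1 15-17 | P4 17-32 |
Completion: P1=17  P2=9  P3=10  P4=32  P5=15
Waiting = turnaround − burst: P1=6, P2=0, P3=0, P4=5, P5=0
Total waiting = 6 + 0 + 0 + 5 + 0 = 11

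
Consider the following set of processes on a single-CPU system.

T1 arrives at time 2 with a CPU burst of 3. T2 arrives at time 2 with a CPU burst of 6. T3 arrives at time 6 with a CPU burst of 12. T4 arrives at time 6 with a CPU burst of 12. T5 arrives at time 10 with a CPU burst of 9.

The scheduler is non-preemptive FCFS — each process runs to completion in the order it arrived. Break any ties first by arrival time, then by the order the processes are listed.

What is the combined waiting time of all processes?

Timeline: | idle 0-2 | T1 2-5 | T2 5-11 | T3 11-23 | T4 23-35 | T5 35-44 |
Completion: T1=5  T2=11  T3=23  T4=35  T5=44
Turnaround (C−A): T1=3  T2=9  T3=17  T4=29  T5=34
Waiting = turnaround − burst: T1=0, T2=3, T3=5, T4=17, T5=25
Total waiting = 0 + 3 + 5 + 17 + 25 = 50

50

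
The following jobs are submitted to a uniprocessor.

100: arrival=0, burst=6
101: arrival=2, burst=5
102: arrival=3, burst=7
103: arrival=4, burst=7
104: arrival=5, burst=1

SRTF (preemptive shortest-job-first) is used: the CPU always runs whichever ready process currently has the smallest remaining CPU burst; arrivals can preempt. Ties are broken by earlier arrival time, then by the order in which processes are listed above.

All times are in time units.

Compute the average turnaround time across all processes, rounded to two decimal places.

11.20

Schedule: | 100 0-6 | 104 6-7 | 101 7-12 | 102 12-19 | 103 19-26 |
Completion: 100=6  101=12  102=19  103=26  104=7
Turnaround times: 100=6, 101=10, 102=16, 103=22, 104=2
Average turnaround = (6+10+16+22+2) / 5 = 56/5 = 11.20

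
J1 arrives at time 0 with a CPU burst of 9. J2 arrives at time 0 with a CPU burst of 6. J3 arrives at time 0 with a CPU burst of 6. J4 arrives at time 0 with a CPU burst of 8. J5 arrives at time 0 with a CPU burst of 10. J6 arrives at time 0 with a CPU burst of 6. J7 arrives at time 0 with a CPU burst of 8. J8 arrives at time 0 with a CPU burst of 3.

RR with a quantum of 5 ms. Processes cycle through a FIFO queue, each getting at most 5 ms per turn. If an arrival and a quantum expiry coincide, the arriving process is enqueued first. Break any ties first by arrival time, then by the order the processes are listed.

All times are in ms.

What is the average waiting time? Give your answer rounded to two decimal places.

39.88

Gantt: | J1 0-5 | J2 5-10 | J3 10-15 | J4 15-20 | J5 20-25 | J6 25-30 | J7 30-35 | J8 35-38 | J1 38-42 | J2 42-43 | J3 43-44 | J4 44-47 | J5 47-52 | J6 52-53 | J7 53-56 |
Completion: J1=42  J2=43  J3=44  J4=47  J5=52  J6=53  J7=56  J8=38
Waiting times: J1=33, J2=37, J3=38, J4=39, J5=42, J6=47, J7=48, J8=35
Average waiting = (33+37+38+39+42+47+48+35) / 8 = 319/8 = 39.88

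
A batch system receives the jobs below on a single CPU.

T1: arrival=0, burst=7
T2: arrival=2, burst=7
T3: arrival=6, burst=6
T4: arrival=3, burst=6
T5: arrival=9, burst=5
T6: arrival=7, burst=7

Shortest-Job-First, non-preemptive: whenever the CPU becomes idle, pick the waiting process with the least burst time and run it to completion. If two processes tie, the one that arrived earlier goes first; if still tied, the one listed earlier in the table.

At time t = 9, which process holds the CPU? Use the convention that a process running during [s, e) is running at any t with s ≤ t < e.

T4

Timeline: | T1 0-7 | T4 7-13 | T5 13-18 | T3 18-24 | T2 24-31 | T6 31-38 |
Completion: T1=7  T2=31  T3=24  T4=13  T5=18  T6=38
Turnaround (C−A): T1=7  T2=29  T3=18  T4=10  T5=9  T6=31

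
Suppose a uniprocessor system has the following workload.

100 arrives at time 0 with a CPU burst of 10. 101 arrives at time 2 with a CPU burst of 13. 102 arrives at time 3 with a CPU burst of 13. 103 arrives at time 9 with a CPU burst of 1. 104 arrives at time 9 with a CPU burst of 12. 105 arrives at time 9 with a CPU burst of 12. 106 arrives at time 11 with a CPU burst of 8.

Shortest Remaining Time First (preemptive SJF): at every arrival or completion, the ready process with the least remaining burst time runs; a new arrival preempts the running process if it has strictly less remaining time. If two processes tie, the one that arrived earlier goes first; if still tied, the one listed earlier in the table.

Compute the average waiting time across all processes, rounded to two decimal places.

18.14

Gantt: | 100 0-10 | 103 10-11 | 106 11-19 | 104 19-31 | 105 31-43 | 101 43-56 | 102 56-69 |
Completion: 100=10  101=56  102=69  103=11  104=31  105=43  106=19
Turnaround (C−A): 100=10  101=54  102=66  103=2  104=22  105=34  106=8
Waiting times: 100=0, 101=41, 102=53, 103=1, 104=10, 105=22, 106=0
Average waiting = (0+41+53+1+10+22+0) / 7 = 127/7 = 18.14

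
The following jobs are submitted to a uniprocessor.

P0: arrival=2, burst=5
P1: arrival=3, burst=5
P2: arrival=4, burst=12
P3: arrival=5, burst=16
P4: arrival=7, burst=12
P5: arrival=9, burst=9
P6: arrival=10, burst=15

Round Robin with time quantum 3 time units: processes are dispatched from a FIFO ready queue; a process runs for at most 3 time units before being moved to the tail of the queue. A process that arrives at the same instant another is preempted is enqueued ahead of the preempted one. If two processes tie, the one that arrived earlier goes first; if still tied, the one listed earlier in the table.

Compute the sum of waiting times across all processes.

Schedule: | idle 0-2 | P0 2-5 | P1 5-8 | P2 8-11 | P3 11-14 | P0 14-16 | P4 16-19 | P1 19-21 | P5 21-24 | P6 24-27 | P2 27-30 | P3 30-33 | P4 33-36 | P5 36-39 | P6 39-42 | P2 42-45 | P3 45-48 | P4 48-51 | P5 51-54 | P6 54-57 | P2 57-60 | P3 60-63 | P4 63-66 | P6 66-69 | P3 69-72 | P6 72-75 | P3 75-76 |
Completion: P0=16  P1=21  P2=60  P3=76  P4=66  P5=54  P6=75
Waiting = turnaround − burst: P0=9, P1=13, P2=44, P3=55, P4=47, P5=36, P6=50
Total waiting = 9 + 13 + 44 + 55 + 47 + 36 + 50 = 254

254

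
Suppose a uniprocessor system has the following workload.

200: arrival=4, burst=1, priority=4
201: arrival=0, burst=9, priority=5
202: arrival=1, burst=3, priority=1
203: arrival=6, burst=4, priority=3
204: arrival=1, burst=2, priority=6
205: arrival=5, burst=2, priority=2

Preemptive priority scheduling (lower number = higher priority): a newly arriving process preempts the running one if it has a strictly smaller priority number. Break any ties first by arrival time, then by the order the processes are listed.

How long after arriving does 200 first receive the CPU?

Gantt: | 201 0-1 | 202 1-4 | 200 4-5 | 205 5-7 | 203 7-11 | 201 11-19 | 204 19-21 |
Completion: 200=5  201=19  202=4  203=11  204=21  205=7
Turnaround (C−A): 200=1  201=19  202=3  203=5  204=20  205=2
Response(200) = first start − arrival = 4 − 4 = 0

0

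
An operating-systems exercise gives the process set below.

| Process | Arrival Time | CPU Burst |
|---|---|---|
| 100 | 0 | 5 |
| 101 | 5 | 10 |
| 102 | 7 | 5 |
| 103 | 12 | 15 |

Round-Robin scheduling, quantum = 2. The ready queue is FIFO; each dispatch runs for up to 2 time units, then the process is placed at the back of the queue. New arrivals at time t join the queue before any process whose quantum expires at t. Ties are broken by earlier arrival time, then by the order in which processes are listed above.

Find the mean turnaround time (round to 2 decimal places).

Timeline: | 100 0-5 | 101 5-7 | 102 7-9 | 101 9-11 | 102 11-13 | 101 13-15 | 103 15-17 | 102 17-18 | 101 18-20 | 103 20-22 | 101 22-24 | 103 24-35 |
Completion: 100=5  101=24  102=18  103=35
Turnaround (C−A): 100=5  101=19  102=11  103=23
Turnaround times: 100=5, 101=19, 102=11, 103=23
Average turnaround = (5+19+11+23) / 4 = 58/4 = 14.50

14.50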